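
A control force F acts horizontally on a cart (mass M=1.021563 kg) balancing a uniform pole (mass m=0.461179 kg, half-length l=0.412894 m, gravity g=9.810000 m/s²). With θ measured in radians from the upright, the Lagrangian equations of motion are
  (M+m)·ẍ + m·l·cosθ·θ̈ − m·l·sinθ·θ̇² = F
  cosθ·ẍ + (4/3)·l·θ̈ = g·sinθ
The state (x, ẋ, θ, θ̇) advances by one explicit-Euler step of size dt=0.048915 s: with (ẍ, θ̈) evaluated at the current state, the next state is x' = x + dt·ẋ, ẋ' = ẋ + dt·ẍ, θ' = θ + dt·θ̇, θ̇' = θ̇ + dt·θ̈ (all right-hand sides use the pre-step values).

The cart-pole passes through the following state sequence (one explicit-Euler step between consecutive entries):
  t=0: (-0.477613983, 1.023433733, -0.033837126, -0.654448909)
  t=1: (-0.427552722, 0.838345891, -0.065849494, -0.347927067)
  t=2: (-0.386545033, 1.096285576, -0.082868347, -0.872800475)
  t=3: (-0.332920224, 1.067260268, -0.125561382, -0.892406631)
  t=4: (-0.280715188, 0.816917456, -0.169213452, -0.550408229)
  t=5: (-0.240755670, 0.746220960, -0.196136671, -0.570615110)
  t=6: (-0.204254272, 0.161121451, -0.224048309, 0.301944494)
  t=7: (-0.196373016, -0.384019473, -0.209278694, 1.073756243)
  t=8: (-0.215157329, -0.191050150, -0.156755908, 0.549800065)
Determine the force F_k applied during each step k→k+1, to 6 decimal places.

step 0→1:
  ẍ = (ẋ'−ẋ)/dt = (0.838345891−1.023433733)/0.048915 = -3.783867
  θ̈ = (θ̇'−θ̇)/dt = (-0.347927067−-0.654448909)/0.048915 = 6.266418
  sinθ=-0.033831, cosθ=0.999428
  F = (M+m)·ẍ + m·l·cosθ·θ̈ − m·l·sinθ·θ̇² = -5.610498 + 1.192556 − -0.002759 = -4.415183
step 1→2:
  ẍ = (ẋ'−ẋ)/dt = (1.096285576−0.838345891)/0.048915 = 5.273223
  θ̈ = (θ̇'−θ̇)/dt = (-0.872800475−-0.347927067)/0.048915 = -10.730316
  sinθ=-0.065802, cosθ=0.997833
  F = (M+m)·ẍ + m·l·cosθ·θ̈ − m·l·sinθ·θ̇² = 7.818829 + -2.038817 − -0.001517 = 5.781528
step 2→3:
  ẍ = (ẋ'−ẋ)/dt = (1.067260268−1.096285576)/0.048915 = -0.593383
  θ̈ = (θ̇'−θ̇)/dt = (-0.892406631−-0.872800475)/0.048915 = -0.400821
  sinθ=-0.082774, cosθ=0.996568
  F = (M+m)·ẍ + m·l·cosθ·θ̈ − m·l·sinθ·θ̇² = -0.879833 + -0.076062 − -0.012007 = -0.943888
step 3→4:
  ẍ = (ẋ'−ẋ)/dt = (0.816917456−1.067260268)/0.048915 = -5.117915
  θ̈ = (θ̇'−θ̇)/dt = (-0.550408229−-0.892406631)/0.048915 = 6.991688
  sinθ=-0.125232, cosθ=0.992128
  F = (M+m)·ẍ + m·l·cosθ·θ̈ − m·l·sinθ·θ̇² = -7.588548 + 1.320863 − -0.018991 = -6.248694
step 4→5:
  ẍ = (ẋ'−ẋ)/dt = (0.746220960−0.816917456)/0.048915 = -1.445293
  θ̈ = (θ̇'−θ̇)/dt = (-0.570615110−-0.550408229)/0.048915 = -0.413102
  sinθ=-0.168407, cosθ=0.985718
  F = (M+m)·ẍ + m·l·cosθ·θ̈ − m·l·sinθ·θ̇² = -2.142996 + -0.077539 − -0.009715 = -2.210820
step 5→6:
  ẍ = (ẋ'−ẋ)/dt = (0.161121451−0.746220960)/0.048915 = -11.961556
  θ̈ = (θ̇'−θ̇)/dt = (0.301944494−-0.570615110)/0.048915 = 17.838283
  sinθ=-0.194882, cosθ=0.980827
  F = (M+m)·ẍ + m·l·cosθ·θ̈ − m·l·sinθ·θ̇² = -17.735901 + 3.331605 − -0.012083 = -14.392214
step 6→7:
  ẍ = (ẋ'−ẋ)/dt = (-0.384019473−0.161121451)/0.048915 = -11.144658
  θ̈ = (θ̇'−θ̇)/dt = (1.073756243−0.301944494)/0.048915 = 15.778631
  sinθ=-0.222179, cosθ=0.975006
  F = (M+m)·ẍ + m·l·cosθ·θ̈ − m·l·sinθ·θ̇² = -16.524652 + 2.929441 − -0.003857 = -13.591354
step 7→8:
  ẍ = (ẋ'−ẋ)/dt = (-0.191050150−-0.384019473)/0.048915 = 3.944993
  θ̈ = (θ̇'−θ̇)/dt = (0.549800065−1.073756243)/0.048915 = -10.711565
  sinθ=-0.207754, cosθ=0.978181
  F = (M+m)·ẍ + m·l·cosθ·θ̈ − m·l·sinθ·θ̇² = 5.849407 + -1.995172 − -0.045611 = 3.899846

F_0 = -4.415183 N
F_1 = 5.781528 N
F_2 = -0.943888 N
F_3 = -6.248694 N
F_4 = -2.210820 N
F_5 = -14.392214 N
F_6 = -13.591354 N
F_7 = 3.899846 N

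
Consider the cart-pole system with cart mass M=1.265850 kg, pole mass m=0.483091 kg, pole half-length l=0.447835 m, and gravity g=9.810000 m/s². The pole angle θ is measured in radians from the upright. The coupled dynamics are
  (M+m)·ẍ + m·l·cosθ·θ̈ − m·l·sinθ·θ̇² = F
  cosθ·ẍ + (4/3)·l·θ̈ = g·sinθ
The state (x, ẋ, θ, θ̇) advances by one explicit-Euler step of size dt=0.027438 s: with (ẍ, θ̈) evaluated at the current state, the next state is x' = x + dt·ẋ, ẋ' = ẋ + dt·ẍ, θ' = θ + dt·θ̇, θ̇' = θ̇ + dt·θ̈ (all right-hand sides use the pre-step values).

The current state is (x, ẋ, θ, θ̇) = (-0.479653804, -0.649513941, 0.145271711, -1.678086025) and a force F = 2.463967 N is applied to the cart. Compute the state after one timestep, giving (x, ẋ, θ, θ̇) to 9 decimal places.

sinθ=0.144761284, cosθ=0.989466609
temp = (F + m·l·θ̇²·sinθ)/(M+m) = (2.463967 + 0.088191727)/1.748941 = 1.459259476
θ̈ = (g·sinθ − cosθ·temp)/(l·(4/3 − m·cos²θ/(M+m))) = -0.049958152
ẍ = temp − m·l·θ̈·cosθ/(M+m) = 1.465374235
Euler: x'=-0.479653804+0.027438·-0.649513941=-0.497475168, ẋ'=-0.649513941+0.027438·1.465374235=-0.609307003
       θ'=0.145271711+0.027438·-1.678086025=0.099228387, θ̇'=-1.678086025+0.027438·-0.049958152=-1.679456777

(-0.497475168, -0.609307003, 0.099228387, -1.679456777)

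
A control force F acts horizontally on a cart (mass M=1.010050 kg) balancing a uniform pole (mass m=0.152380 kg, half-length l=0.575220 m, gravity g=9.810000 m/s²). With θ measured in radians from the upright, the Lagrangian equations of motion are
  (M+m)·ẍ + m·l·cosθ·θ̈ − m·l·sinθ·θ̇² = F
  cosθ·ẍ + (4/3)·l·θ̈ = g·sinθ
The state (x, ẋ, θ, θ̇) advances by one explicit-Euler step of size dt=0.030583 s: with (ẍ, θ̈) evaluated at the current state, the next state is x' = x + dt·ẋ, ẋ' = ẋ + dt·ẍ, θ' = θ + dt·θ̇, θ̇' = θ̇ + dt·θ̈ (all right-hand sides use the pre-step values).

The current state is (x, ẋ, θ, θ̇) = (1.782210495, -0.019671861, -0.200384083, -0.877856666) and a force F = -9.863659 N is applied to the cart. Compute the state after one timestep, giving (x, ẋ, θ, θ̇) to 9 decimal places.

(1.781608870, -0.300274906, -0.227231573, -0.597176209)

sinθ=-0.199045743, cosθ=0.979990200
temp = (F + m·l·θ̇²·sinθ)/(M+m) = (-9.863659 + -0.013445039)/1.162430 = -8.496945226
θ̈ = (g·sinθ − cosθ·temp)/(l·(4/3 − m·cos²θ/(M+m))) = 9.177662670
ẍ = temp − m·l·θ̈·cosθ/(M+m) = -9.175131446
Euler: x'=1.782210495+0.030583·-0.019671861=1.781608870, ẋ'=-0.019671861+0.030583·-9.175131446=-0.300274906
       θ'=-0.200384083+0.030583·-0.877856666=-0.227231573, θ̇'=-0.877856666+0.030583·9.177662670=-0.597176209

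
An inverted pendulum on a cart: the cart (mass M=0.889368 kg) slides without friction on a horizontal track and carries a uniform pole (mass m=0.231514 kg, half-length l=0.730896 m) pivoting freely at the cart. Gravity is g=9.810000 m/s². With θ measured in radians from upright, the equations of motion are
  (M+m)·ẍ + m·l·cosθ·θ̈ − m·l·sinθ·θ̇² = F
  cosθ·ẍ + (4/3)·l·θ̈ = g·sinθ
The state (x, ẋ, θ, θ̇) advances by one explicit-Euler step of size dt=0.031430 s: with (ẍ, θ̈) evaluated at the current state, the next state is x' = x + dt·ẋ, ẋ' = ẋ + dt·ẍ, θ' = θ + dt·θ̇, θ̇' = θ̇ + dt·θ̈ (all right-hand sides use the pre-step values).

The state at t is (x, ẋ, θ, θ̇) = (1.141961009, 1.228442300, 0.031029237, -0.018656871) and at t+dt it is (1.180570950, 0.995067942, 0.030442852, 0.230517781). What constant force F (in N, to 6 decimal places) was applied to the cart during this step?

ẍ = (ẋ'−ẋ)/dt = (0.995067942−1.228442300)/0.031430 = -7.425210
θ̈ = (θ̇'−θ̇)/dt = (0.230517781−-0.018656871)/0.031430 = 7.927924
sinθ=0.031024, cosθ=0.999519
F = (M+m)·ẍ + m·l·cosθ·θ̈ − m·l·sinθ·θ̇² = -8.322785 + 1.340859 − 0.000002 = -6.981927

F = -6.981927 N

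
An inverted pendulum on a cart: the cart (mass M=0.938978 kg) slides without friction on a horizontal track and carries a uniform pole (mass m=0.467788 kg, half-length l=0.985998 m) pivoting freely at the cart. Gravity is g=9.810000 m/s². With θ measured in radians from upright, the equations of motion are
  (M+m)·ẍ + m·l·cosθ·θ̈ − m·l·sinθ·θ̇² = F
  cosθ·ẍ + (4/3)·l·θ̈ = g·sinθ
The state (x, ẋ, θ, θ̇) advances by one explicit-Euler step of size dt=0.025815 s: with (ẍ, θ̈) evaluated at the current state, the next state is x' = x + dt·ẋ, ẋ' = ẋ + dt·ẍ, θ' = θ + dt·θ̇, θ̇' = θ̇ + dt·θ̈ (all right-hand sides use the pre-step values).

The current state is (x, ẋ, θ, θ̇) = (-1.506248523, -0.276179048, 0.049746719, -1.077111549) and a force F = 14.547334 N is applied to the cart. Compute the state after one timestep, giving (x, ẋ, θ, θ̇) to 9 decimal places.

sinθ=0.049726203, cosθ=0.998762887
temp = (F + m·l·θ̇²·sinθ)/(M+m) = (14.547334 + 0.026609197)/1.406766 = 10.359891551
θ̈ = (g·sinθ − cosθ·temp)/(l·(4/3 − m·cos²θ/(M+m))) = -9.983015164
ẍ = temp − m·l·θ̈·cosθ/(M+m) = 13.628985294
Euler: x'=-1.506248523+0.025815·-0.276179048=-1.513378085, ẋ'=-0.276179048+0.025815·13.628985294=0.075653207
       θ'=0.049746719+0.025815·-1.077111549=0.021941084, θ̇'=-1.077111549+0.025815·-9.983015164=-1.334823085

(-1.513378085, 0.075653207, 0.021941084, -1.334823085)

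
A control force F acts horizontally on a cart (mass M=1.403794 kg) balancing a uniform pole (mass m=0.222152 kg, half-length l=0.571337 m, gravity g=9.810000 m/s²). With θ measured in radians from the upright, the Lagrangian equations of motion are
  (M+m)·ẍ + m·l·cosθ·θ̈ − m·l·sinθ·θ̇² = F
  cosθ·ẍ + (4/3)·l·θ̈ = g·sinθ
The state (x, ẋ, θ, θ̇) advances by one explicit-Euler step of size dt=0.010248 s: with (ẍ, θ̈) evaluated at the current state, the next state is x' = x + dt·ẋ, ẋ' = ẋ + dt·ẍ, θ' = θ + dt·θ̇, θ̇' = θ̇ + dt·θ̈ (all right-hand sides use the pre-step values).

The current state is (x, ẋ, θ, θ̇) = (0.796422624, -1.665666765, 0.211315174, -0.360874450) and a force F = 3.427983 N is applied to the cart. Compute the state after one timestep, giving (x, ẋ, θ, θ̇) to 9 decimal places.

(0.779352871, -1.644032355, 0.207616933, -0.360962142)

sinθ=0.209746000, cosθ=0.977755908
temp = (F + m·l·θ̇²·sinθ)/(M+m) = (3.427983 + 0.003466958)/1.625946 = 2.110432916
θ̈ = (g·sinθ − cosθ·temp)/(l·(4/3 − m·cos²θ/(M+m))) = -0.008557004
ẍ = temp − m·l·θ̈·cosθ/(M+m) = 2.111086029
Euler: x'=0.796422624+0.010248·-1.665666765=0.779352871, ẋ'=-1.665666765+0.010248·2.111086029=-1.644032355
       θ'=0.211315174+0.010248·-0.360874450=0.207616933, θ̇'=-0.360874450+0.010248·-0.008557004=-0.360962142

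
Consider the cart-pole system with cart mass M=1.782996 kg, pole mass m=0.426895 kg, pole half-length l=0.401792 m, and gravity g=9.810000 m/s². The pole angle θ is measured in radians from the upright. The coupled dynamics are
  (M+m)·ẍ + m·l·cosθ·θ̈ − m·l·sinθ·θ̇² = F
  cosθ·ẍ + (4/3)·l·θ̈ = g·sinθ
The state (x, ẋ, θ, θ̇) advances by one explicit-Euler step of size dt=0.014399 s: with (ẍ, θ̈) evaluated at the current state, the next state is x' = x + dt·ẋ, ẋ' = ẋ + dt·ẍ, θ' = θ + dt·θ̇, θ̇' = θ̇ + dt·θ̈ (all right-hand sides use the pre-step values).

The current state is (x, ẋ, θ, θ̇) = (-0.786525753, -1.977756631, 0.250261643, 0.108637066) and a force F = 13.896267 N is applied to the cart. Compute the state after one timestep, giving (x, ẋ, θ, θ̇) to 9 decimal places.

sinθ=0.247657460, cosθ=0.968847657
temp = (F + m·l·θ̇²·sinθ)/(M+m) = (13.896267 + 0.000501337)/2.209891 = 6.288440623
θ̈ = (g·sinθ − cosθ·temp)/(l·(4/3 − m·cos²θ/(M+m))) = -7.913763898
ẍ = temp − m·l·θ̈·cosθ/(M+m) = 6.883540805
Euler: x'=-0.786525753+0.014399·-1.977756631=-0.815003471, ẋ'=-1.977756631+0.014399·6.883540805=-1.878640527
       θ'=0.250261643+0.014399·0.108637066=0.251825908, θ̇'=0.108637066+0.014399·-7.913763898=-0.005313220

(-0.815003471, -1.878640527, 0.251825908, -0.005313220)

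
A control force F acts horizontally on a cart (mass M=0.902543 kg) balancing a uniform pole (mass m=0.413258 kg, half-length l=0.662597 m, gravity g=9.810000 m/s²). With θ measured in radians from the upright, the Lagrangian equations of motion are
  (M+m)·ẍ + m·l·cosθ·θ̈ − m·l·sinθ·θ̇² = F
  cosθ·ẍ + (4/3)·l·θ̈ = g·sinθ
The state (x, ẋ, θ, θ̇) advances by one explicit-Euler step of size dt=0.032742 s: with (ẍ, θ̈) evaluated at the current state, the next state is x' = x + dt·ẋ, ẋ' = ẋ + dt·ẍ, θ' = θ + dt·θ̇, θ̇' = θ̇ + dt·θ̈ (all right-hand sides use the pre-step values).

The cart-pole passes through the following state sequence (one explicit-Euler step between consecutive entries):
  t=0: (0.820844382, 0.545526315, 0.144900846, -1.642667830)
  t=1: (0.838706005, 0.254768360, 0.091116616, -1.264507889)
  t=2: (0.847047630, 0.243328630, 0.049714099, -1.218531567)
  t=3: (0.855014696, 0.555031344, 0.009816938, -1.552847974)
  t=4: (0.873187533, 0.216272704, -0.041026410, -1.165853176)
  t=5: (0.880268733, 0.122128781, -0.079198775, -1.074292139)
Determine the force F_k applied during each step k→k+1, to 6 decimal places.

F_0 = -8.661930 N
F_1 = -0.116659 N
F_2 = 9.713720 N
F_3 = -10.383850 N
F_4 = -3.003005 N

step 0→1:
  ẍ = (ẋ'−ẋ)/dt = (0.254768360−0.545526315)/0.032742 = -8.880275
  θ̈ = (θ̇'−θ̇)/dt = (-1.264507889−-1.642667830)/0.032742 = 11.549690
  sinθ=0.144394, cosθ=0.989520
  F = (M+m)·ẍ + m·l·cosθ·θ̈ − m·l·sinθ·θ̇² = -11.684674 + 3.129434 − 0.106689 = -8.661930
step 1→2:
  ẍ = (ẋ'−ẋ)/dt = (0.243328630−0.254768360)/0.032742 = -0.349390
  θ̈ = (θ̇'−θ̇)/dt = (-1.218531567−-1.264507889)/0.032742 = 1.404200
  sinθ=0.090991, cosθ=0.995852
  F = (M+m)·ẍ + m·l·cosθ·θ̈ − m·l·sinθ·θ̇² = -0.459728 + 0.382908 − 0.039839 = -0.116659
step 2→3:
  ẍ = (ẋ'−ẋ)/dt = (0.555031344−0.243328630)/0.032742 = 9.519966
  θ̈ = (θ̇'−θ̇)/dt = (-1.552847974−-1.218531567)/0.032742 = -10.210629
  sinθ=0.049694, cosθ=0.998765
  F = (M+m)·ẍ + m·l·cosθ·θ̈ − m·l·sinθ·θ̇² = 12.526380 + -2.792456 − 0.020204 = 9.713720
step 3→4:
  ẍ = (ẋ'−ẋ)/dt = (0.216272704−0.555031344)/0.032742 = -10.346303
  θ̈ = (θ̇'−θ̇)/dt = (-1.165853176−-1.552847974)/0.032742 = 11.819522
  sinθ=0.009817, cosθ=0.999952
  F = (M+m)·ẍ + m·l·cosθ·θ̈ − m·l·sinθ·θ̇² = -13.613675 + 3.236307 − 0.006482 = -10.383850
step 4→5:
  ẍ = (ẋ'−ẋ)/dt = (0.122128781−0.216272704)/0.032742 = -2.875326
  θ̈ = (θ̇'−θ̇)/dt = (-1.074292139−-1.165853176)/0.032742 = 2.796440
  sinθ=-0.041015, cosθ=0.999159
  F = (M+m)·ẍ + m·l·cosθ·θ̈ − m·l·sinθ·θ̇² = -3.783357 + 0.765087 − -0.015265 = -3.003005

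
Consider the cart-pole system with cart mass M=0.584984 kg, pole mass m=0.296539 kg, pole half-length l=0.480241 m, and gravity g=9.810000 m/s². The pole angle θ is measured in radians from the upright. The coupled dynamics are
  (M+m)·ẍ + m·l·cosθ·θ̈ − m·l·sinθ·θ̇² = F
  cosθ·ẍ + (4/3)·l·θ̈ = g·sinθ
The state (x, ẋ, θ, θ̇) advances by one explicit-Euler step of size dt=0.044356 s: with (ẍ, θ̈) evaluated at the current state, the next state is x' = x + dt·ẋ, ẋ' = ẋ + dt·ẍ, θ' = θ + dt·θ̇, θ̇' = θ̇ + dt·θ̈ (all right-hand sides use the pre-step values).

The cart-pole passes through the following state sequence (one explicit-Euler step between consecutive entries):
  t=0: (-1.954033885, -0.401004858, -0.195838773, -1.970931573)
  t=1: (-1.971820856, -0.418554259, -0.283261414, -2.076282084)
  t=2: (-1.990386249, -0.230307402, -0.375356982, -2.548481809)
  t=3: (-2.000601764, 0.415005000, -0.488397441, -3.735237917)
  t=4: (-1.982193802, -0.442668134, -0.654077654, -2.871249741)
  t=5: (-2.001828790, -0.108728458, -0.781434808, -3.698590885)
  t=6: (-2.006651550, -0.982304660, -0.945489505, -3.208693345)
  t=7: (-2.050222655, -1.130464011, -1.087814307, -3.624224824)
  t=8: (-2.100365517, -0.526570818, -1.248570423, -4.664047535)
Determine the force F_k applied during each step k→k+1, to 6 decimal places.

F_0 = -0.572901 N
F_1 = 2.457131 N
F_2 = 9.618959 N
F_3 = -13.663335 N
F_4 = 5.242928 N
F_5 = -14.872652 N
F_6 = -2.536627 N
F_7 = 12.107794 N

step 0→1:
  ẍ = (ẋ'−ẋ)/dt = (-0.418554259−-0.401004858)/0.044356 = -0.395649
  θ̈ = (θ̇'−θ̇)/dt = (-2.076282084−-1.970931573)/0.044356 = -2.375113
  sinθ=-0.194589, cosθ=0.980885
  F = (M+m)·ẍ + m·l·cosθ·θ̈ − m·l·sinθ·θ̇² = -0.348774 + -0.331775 − -0.107647 = -0.572901
step 1→2:
  ẍ = (ẋ'−ẋ)/dt = (-0.230307402−-0.418554259)/0.044356 = 4.244000
  θ̈ = (θ̇'−θ̇)/dt = (-2.548481809−-2.076282084)/0.044356 = -10.645679
  sinθ=-0.279489, cosθ=0.960149
  F = (M+m)·ẍ + m·l·cosθ·θ̈ − m·l·sinθ·θ̇² = 3.741183 + -1.455637 − -0.171584 = 2.457131
step 2→3:
  ẍ = (ẋ'−ẋ)/dt = (0.415005000−-0.230307402)/0.044356 = 14.548481
  θ̈ = (θ̇'−θ̇)/dt = (-3.735237917−-2.548481809)/0.044356 = -26.755255
  sinθ=-0.366605, cosθ=0.930377
  F = (M+m)·ẍ + m·l·cosθ·θ̈ − m·l·sinθ·θ̇² = 12.824820 + -3.544941 − -0.339080 = 9.618959
step 3→4:
  ẍ = (ẋ'−ẋ)/dt = (-0.442668134−0.415005000)/0.044356 = -19.336124
  θ̈ = (θ̇'−θ̇)/dt = (-2.871249741−-3.735237917)/0.044356 = 19.478496
  sinθ=-0.469211, cosθ=0.883086
  F = (M+m)·ẍ + m·l·cosθ·θ̈ − m·l·sinθ·θ̇² = -17.045238 + 2.449624 − -0.932279 = -13.663335
step 4→5:
  ẍ = (ẋ'−ẋ)/dt = (-0.108728458−-0.442668134)/0.044356 = 7.528625
  θ̈ = (θ̇'−θ̇)/dt = (-3.698590885−-2.871249741)/0.044356 = -18.652294
  sinθ=-0.608428, cosθ=0.793609
  F = (M+m)·ẍ + m·l·cosθ·θ̈ − m·l·sinθ·θ̇² = 6.636656 + -2.108046 − -0.714318 = 5.242928
step 5→6:
  ẍ = (ẋ'−ẋ)/dt = (-0.982304660−-0.108728458)/0.044356 = -19.694657
  θ̈ = (θ̇'−θ̇)/dt = (-3.208693345−-3.698590885)/0.044356 = 11.044674
  sinθ=-0.704299, cosθ=0.709904
  F = (M+m)·ẍ + m·l·cosθ·θ̈ − m·l·sinθ·θ̇² = -17.361293 + 1.116589 − -1.372052 = -14.872652
step 6→7:
  ẍ = (ẋ'−ẋ)/dt = (-1.130464011−-0.982304660)/0.044356 = -3.340232
  θ̈ = (θ̇'−θ̇)/dt = (-3.624224824−-3.208693345)/0.044356 = -9.368101
  sinθ=-0.810784, cosθ=0.585346
  F = (M+m)·ẍ + m·l·cosθ·θ̈ − m·l·sinθ·θ̇² = -2.944492 + -0.780918 − -1.188783 = -2.536627
step 7→8:
  ẍ = (ẋ'−ẋ)/dt = (-0.526570818−-1.130464011)/0.044356 = 13.614690
  θ̈ = (θ̇'−θ̇)/dt = (-4.664047535−-3.624224824)/0.044356 = -23.442662
  sinθ=-0.885614, cosθ=0.464422
  F = (M+m)·ẍ + m·l·cosθ·θ̈ − m·l·sinθ·θ̇² = 12.001662 + -1.550461 − -1.656593 = 12.107794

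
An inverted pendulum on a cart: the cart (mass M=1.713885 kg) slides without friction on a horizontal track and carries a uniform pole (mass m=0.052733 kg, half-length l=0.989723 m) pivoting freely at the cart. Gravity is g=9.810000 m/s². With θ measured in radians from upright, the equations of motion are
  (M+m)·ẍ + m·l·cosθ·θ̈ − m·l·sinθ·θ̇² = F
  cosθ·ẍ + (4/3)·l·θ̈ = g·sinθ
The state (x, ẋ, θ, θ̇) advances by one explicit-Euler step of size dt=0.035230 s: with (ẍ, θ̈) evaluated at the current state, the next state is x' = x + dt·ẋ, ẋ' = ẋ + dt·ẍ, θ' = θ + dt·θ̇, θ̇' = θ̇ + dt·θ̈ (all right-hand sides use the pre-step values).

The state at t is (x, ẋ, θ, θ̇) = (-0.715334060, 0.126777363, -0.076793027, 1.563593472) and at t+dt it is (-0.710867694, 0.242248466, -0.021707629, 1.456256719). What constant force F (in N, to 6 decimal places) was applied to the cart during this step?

F = 5.641575 N

ẍ = (ẋ'−ẋ)/dt = (0.242248466−0.126777363)/0.035230 = 3.277636
θ̈ = (θ̇'−θ̇)/dt = (1.456256719−1.563593472)/0.035230 = -3.046743
sinθ=-0.076718, cosθ=0.997053
F = (M+m)·ẍ + m·l·cosθ·θ̈ − m·l·sinθ·θ̇² = 5.790330 + -0.158544 − -0.009789 = 5.641575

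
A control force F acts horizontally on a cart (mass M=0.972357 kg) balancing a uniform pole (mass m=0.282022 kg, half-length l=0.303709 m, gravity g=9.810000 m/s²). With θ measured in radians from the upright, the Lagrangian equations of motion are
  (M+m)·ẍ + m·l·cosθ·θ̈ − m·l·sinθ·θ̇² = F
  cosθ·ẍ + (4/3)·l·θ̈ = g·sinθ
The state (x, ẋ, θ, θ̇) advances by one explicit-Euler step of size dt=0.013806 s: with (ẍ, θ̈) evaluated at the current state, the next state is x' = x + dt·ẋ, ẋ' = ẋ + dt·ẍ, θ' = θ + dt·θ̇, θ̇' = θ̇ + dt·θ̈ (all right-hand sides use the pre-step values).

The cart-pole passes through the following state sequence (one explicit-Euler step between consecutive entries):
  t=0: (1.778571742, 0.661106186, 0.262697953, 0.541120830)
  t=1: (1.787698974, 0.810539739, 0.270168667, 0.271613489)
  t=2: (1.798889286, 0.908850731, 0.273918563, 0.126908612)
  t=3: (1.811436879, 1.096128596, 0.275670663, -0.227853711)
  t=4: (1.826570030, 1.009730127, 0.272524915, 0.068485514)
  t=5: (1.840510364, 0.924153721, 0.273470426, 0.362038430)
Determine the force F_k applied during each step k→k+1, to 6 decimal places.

F_0 = 11.955985 N
F_1 = 8.065421 N
F_2 = 14.896335 N
F_3 = -6.082085 N
F_4 = -6.021375 N

step 0→1:
  ẍ = (ẋ'−ẋ)/dt = (0.810539739−0.661106186)/0.013806 = 10.823812
  θ̈ = (θ̇'−θ̇)/dt = (0.271613489−0.541120830)/0.013806 = -19.521030
  sinθ=0.259687, cosθ=0.965693
  F = (M+m)·ẍ + m·l·cosθ·θ̈ − m·l·sinθ·θ̇² = 13.577163 + -1.614665 − 0.006513 = 11.955985
step 1→2:
  ẍ = (ẋ'−ẋ)/dt = (0.908850731−0.810539739)/0.013806 = 7.120889
  θ̈ = (θ̇'−θ̇)/dt = (0.126908612−0.271613489)/0.013806 = -10.481304
  sinθ=0.266894, cosθ=0.963726
  F = (M+m)·ẍ + m·l·cosθ·θ̈ − m·l·sinθ·θ̇² = 8.932293 + -0.865186 − 0.001686 = 8.065421
step 2→3:
  ẍ = (ẋ'−ẋ)/dt = (1.096128596−0.908850731)/0.013806 = 13.564962
  θ̈ = (θ̇'−θ̇)/dt = (-0.227853711−0.126908612)/0.013806 = -25.696242
  sinθ=0.270506, cosθ=0.962718
  F = (M+m)·ẍ + m·l·cosθ·θ̈ − m·l·sinθ·θ̇² = 17.015603 + -2.118895 − 0.000373 = 14.896335
step 3→4:
  ẍ = (ẋ'−ẋ)/dt = (1.009730127−1.096128596)/0.013806 = -6.258038
  θ̈ = (θ̇'−θ̇)/dt = (0.068485514−-0.227853711)/0.013806 = 21.464524
  sinθ=0.272192, cosθ=0.962243
  F = (M+m)·ẍ + m·l·cosθ·θ̈ − m·l·sinθ·θ̇² = -7.849951 + 1.769077 − 0.001210 = -6.082085
step 4→5:
  ẍ = (ẋ'−ẋ)/dt = (0.924153721−1.009730127)/0.013806 = -6.198494
  θ̈ = (θ̇'−θ̇)/dt = (0.362038430−0.068485514)/0.013806 = 21.262706
  sinθ=0.269164, cosθ=0.963094
  F = (M+m)·ẍ + m·l·cosθ·θ̈ − m·l·sinθ·θ̇² = -7.775261 + 1.753994 − 0.000108 = -6.021375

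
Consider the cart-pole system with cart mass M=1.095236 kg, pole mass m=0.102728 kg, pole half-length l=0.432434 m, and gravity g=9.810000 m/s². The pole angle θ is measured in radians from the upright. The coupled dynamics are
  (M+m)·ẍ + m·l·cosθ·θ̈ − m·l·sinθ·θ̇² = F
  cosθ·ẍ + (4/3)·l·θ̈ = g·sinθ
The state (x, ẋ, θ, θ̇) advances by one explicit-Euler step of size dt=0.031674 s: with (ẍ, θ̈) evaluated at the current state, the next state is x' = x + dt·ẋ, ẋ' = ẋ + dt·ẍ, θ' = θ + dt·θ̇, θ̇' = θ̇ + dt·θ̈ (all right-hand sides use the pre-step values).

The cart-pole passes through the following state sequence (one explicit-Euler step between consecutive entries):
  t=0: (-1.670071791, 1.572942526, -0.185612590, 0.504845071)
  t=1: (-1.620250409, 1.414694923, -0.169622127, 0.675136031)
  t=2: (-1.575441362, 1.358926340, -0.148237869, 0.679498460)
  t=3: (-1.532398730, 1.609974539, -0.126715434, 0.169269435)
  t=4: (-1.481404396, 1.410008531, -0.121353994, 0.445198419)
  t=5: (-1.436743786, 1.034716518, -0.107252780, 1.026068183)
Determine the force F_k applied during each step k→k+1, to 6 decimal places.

F_0 = -5.748369 N
F_1 = -2.099813 N
F_2 = 8.790342 N
F_3 = -7.179000 N
F_4 = -13.384426 N

step 0→1:
  ẍ = (ẋ'−ẋ)/dt = (1.414694923−1.572942526)/0.031674 = -4.996136
  θ̈ = (θ̇'−θ̇)/dt = (0.675136031−0.504845071)/0.031674 = 5.376364
  sinθ=-0.184549, cosθ=0.982823
  F = (M+m)·ẍ + m·l·cosθ·θ̈ − m·l·sinθ·θ̇² = -5.985191 + 0.234732 − -0.002089 = -5.748369
step 1→2:
  ẍ = (ẋ'−ẋ)/dt = (1.358926340−1.414694923)/0.031674 = -1.760705
  θ̈ = (θ̇'−θ̇)/dt = (0.679498460−0.675136031)/0.031674 = 0.137729
  sinθ=-0.168810, cosθ=0.985649
  F = (M+m)·ẍ + m·l·cosθ·θ̈ − m·l·sinθ·θ̇² = -2.109262 + 0.006031 − -0.003418 = -2.099813
step 2→3:
  ẍ = (ẋ'−ẋ)/dt = (1.609974539−1.358926340)/0.031674 = 7.926002
  θ̈ = (θ̇'−θ̇)/dt = (0.169269435−0.679498460)/0.031674 = -16.108765
  sinθ=-0.147696, cosθ=0.989033
  F = (M+m)·ẍ + m·l·cosθ·θ̈ − m·l·sinθ·θ̇² = 9.495065 + -0.707753 − -0.003029 = 8.790342
step 3→4:
  ẍ = (ẋ'−ẋ)/dt = (1.410008531−1.609974539)/0.031674 = -6.313254
  θ̈ = (θ̇'−θ̇)/dt = (0.445198419−0.169269435)/0.031674 = 8.711529
  sinθ=-0.126377, cosθ=0.991982
  F = (M+m)·ẍ + m·l·cosθ·θ̈ − m·l·sinθ·θ̇² = -7.563051 + 0.383890 − -0.000161 = -7.179000
step 4→5:
  ẍ = (ẋ'−ẋ)/dt = (1.034716518−1.410008531)/0.031674 = -11.848583
  θ̈ = (θ̇'−θ̇)/dt = (1.026068183−0.445198419)/0.031674 = 18.339009
  sinθ=-0.121056, cosθ=0.992646
  F = (M+m)·ẍ + m·l·cosθ·θ̈ − m·l·sinθ·θ̇² = -14.194176 + 0.808684 − -0.001066 = -13.384426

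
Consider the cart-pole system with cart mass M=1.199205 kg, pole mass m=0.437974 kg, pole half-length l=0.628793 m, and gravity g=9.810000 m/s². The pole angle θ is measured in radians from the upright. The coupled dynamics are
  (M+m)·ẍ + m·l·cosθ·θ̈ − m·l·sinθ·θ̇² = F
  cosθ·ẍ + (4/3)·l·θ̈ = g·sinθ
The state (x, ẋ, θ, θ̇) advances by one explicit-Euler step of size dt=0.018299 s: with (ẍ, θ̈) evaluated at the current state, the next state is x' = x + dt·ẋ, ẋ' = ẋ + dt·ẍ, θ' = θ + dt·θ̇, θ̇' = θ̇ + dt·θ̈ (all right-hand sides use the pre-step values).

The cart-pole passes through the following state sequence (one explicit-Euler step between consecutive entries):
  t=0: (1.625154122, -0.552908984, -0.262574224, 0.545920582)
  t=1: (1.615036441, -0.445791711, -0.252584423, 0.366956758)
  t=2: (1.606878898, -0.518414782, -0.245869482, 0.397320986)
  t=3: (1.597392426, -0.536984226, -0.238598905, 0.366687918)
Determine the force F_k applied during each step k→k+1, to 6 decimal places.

F_0 = 7.003854 N
F_1 = -6.045716 N
F_2 = -2.097948 N

step 0→1:
  ẍ = (ẋ'−ẋ)/dt = (-0.445791711−-0.552908984)/0.018299 = 5.853723
  θ̈ = (θ̇'−θ̇)/dt = (0.366956758−0.545920582)/0.018299 = -9.779978
  sinθ=-0.259567, cosθ=0.965725
  F = (M+m)·ẍ + m·l·cosθ·θ̈ − m·l·sinθ·θ̇² = 9.583592 + -2.601042 − -0.021304 = 7.003854
step 1→2:
  ẍ = (ẋ'−ẋ)/dt = (-0.518414782−-0.445791711)/0.018299 = -3.968691
  θ̈ = (θ̇'−θ̇)/dt = (0.397320986−0.366956758)/0.018299 = 1.659338
  sinθ=-0.249907, cosθ=0.968270
  F = (M+m)·ẍ + m·l·cosθ·θ̈ − m·l·sinθ·θ̇² = -6.497457 + 0.442474 − -0.009268 = -6.045716
step 2→3:
  ẍ = (ẋ'−ẋ)/dt = (-0.536984226−-0.518414782)/0.018299 = -1.014779
  θ̈ = (θ̇'−θ̇)/dt = (0.366687918−0.397320986)/0.018299 = -1.674030
  sinθ=-0.243400, cosθ=0.969926
  F = (M+m)·ẍ + m·l·cosθ·θ̈ − m·l·sinθ·θ̇² = -1.661375 + -0.447155 − -0.010582 = -2.097948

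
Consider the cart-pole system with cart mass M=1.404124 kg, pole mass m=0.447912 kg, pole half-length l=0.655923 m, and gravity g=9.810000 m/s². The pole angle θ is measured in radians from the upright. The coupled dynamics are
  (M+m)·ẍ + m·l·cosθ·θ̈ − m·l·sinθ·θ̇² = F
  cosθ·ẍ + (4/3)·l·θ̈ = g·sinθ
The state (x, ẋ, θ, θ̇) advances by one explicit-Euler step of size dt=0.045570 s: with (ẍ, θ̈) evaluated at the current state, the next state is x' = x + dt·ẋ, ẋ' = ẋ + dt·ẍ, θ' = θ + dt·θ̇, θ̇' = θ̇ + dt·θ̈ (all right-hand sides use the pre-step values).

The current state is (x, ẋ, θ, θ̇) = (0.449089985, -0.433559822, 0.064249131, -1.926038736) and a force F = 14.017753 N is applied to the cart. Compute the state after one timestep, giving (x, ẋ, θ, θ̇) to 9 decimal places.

(0.429332664, -0.016847407, -0.023520454, -2.368716850)

sinθ=0.064204937, cosθ=0.997936734
temp = (F + m·l·θ̇²·sinθ)/(M+m) = (14.017753 + 0.069975179)/1.852036 = 7.606616815
θ̈ = (g·sinθ − cosθ·temp)/(l·(4/3 − m·cos²θ/(M+m))) = -9.714244333
ẍ = temp − m·l·θ̈·cosθ/(M+m) = 9.144446236
Euler: x'=0.449089985+0.045570·-0.433559822=0.429332664, ẋ'=-0.433559822+0.045570·9.144446236=-0.016847407
       θ'=0.064249131+0.045570·-1.926038736=-0.023520454, θ̇'=-1.926038736+0.045570·-9.714244333=-2.368716850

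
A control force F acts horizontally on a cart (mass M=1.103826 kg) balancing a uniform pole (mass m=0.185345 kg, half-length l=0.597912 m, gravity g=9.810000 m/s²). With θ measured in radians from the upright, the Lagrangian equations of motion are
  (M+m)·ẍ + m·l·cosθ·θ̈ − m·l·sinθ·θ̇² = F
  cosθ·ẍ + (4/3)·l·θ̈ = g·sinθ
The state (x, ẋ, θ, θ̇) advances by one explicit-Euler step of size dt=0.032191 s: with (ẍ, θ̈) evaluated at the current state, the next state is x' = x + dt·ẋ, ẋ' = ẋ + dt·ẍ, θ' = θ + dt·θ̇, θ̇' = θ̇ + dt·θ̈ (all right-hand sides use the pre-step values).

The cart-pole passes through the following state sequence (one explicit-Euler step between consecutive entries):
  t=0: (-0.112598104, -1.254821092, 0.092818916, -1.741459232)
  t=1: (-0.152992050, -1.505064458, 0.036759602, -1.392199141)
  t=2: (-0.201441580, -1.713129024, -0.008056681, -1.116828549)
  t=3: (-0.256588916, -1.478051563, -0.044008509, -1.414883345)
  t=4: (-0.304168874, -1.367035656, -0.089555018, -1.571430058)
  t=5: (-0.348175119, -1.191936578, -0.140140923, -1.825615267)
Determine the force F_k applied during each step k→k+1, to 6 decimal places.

F_0 = -8.855607 N
F_1 = -7.393028 N
F_2 = 8.389349 N
F_3 = 3.917274 N
F_4 = 6.165220 N

step 0→1:
  ẍ = (ẋ'−ẋ)/dt = (-1.505064458−-1.254821092)/0.032191 = -7.773706
  θ̈ = (θ̇'−θ̇)/dt = (-1.392199141−-1.741459232)/0.032191 = 10.849619
  sinθ=0.092686, cosθ=0.995695
  F = (M+m)·ẍ + m·l·cosθ·θ̈ − m·l·sinθ·θ̇² = -10.021636 + 1.197179 − 0.031150 = -8.855607
step 1→2:
  ẍ = (ẋ'−ẋ)/dt = (-1.713129024−-1.505064458)/0.032191 = -6.463439
  θ̈ = (θ̇'−θ̇)/dt = (-1.116828549−-1.392199141)/0.032191 = 8.554273
  sinθ=0.036751, cosθ=0.999324
  F = (M+m)·ẍ + m·l·cosθ·θ̈ − m·l·sinθ·θ̇² = -8.332478 + 0.947344 − 0.007894 = -7.393028
step 2→3:
  ẍ = (ẋ'−ẋ)/dt = (-1.478051563−-1.713129024)/0.032191 = 7.302583
  θ̈ = (θ̇'−θ̇)/dt = (-1.414883345−-1.116828549)/0.032191 = -9.258948
  sinθ=-0.008057, cosθ=0.999968
  F = (M+m)·ẍ + m·l·cosθ·θ̈ − m·l·sinθ·θ̇² = 9.414279 + -1.026043 − -0.001114 = 8.389349
step 3→4:
  ẍ = (ẋ'−ẋ)/dt = (-1.367035656−-1.478051563)/0.032191 = 3.448663
  θ̈ = (θ̇'−θ̇)/dt = (-1.571430058−-1.414883345)/0.032191 = -4.863058
  sinθ=-0.043994, cosθ=0.999032
  F = (M+m)·ẍ + m·l·cosθ·θ̈ − m·l·sinθ·θ̇² = 4.445916 + -0.538402 − -0.009760 = 3.917274
step 4→5:
  ẍ = (ẋ'−ẋ)/dt = (-1.191936578−-1.367035656)/0.032191 = 5.439380
  θ̈ = (θ̇'−θ̇)/dt = (-1.825615267−-1.571430058)/0.032191 = -7.896158
  sinθ=-0.089435, cosθ=0.995993
  F = (M+m)·ẍ + m·l·cosθ·θ̈ − m·l·sinθ·θ̇² = 7.012291 + -0.871546 − -0.024475 = 6.165220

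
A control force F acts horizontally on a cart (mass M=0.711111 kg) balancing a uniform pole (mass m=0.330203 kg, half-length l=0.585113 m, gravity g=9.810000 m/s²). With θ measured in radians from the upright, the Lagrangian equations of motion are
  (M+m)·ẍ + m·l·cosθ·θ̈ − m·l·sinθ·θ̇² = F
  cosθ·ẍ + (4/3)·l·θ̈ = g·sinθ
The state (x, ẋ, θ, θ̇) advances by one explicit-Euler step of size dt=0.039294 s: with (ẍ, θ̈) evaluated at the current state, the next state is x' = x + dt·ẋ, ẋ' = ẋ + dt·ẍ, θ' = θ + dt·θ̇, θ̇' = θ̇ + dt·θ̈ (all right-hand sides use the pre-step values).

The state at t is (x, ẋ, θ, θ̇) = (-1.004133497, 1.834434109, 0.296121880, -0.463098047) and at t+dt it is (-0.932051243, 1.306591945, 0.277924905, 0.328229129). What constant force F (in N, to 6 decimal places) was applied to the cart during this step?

F = -10.278663 N

ẍ = (ẋ'−ẋ)/dt = (1.306591945−1.834434109)/0.039294 = -13.433149
θ̈ = (θ̇'−θ̇)/dt = (0.328229129−-0.463098047)/0.039294 = 20.138626
sinθ=0.291813, cosθ=0.956475
F = (M+m)·ẍ + m·l·cosθ·θ̈ − m·l·sinθ·θ̇² = -13.988126 + 3.721555 − 0.012091 = -10.278663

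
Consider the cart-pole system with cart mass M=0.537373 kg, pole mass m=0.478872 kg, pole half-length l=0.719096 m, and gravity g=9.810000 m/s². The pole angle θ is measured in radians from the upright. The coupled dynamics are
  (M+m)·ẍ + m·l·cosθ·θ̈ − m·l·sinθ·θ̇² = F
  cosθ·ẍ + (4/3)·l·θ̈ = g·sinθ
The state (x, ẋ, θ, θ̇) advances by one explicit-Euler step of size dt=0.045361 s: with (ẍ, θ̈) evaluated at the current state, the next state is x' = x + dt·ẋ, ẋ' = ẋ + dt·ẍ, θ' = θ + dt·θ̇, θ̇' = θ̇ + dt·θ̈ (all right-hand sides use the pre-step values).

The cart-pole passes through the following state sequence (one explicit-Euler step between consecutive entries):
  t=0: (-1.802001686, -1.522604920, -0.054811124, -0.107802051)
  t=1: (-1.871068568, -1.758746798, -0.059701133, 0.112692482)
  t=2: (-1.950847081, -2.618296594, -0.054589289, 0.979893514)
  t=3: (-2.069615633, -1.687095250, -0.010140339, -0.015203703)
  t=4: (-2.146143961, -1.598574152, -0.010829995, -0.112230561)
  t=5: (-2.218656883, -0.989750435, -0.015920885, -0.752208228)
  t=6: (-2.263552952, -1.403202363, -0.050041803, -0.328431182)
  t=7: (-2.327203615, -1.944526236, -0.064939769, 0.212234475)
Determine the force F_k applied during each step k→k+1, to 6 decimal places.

F_0 = -3.618829 N
F_1 = -12.685091 N
F_2 = 13.337247 N
F_3 = 1.246648 N
F_4 = 8.781765 N
F_5 = -6.043000 N
F_6 = -8.026401 N

step 0→1:
  ẍ = (ẋ'−ẋ)/dt = (-1.758746798−-1.522604920)/0.045361 = -5.205835
  θ̈ = (θ̇'−θ̇)/dt = (0.112692482−-0.107802051)/0.045361 = 4.860883
  sinθ=-0.054784, cosθ=0.998498
  F = (M+m)·ẍ + m·l·cosθ·θ̈ − m·l·sinθ·θ̇² = -5.290404 + 1.671355 − -0.000219 = -3.618829
step 1→2:
  ẍ = (ẋ'−ẋ)/dt = (-2.618296594−-1.758746798)/0.045361 = -18.949093
  θ̈ = (θ̇'−θ̇)/dt = (0.979893514−0.112692482)/0.045361 = 19.117767
  sinθ=-0.059666, cosθ=0.998218
  F = (M+m)·ẍ + m·l·cosθ·θ̈ − m·l·sinθ·θ̇² = -19.256921 + 6.571569 − -0.000261 = -12.685091
step 2→3:
  ẍ = (ẋ'−ẋ)/dt = (-1.687095250−-2.618296594)/0.045361 = 20.528678
  θ̈ = (θ̇'−θ̇)/dt = (-0.015203703−0.979893514)/0.045361 = -21.937286
  sinθ=-0.054562, cosθ=0.998510
  F = (M+m)·ẍ + m·l·cosθ·θ̈ − m·l·sinθ·θ̇² = 20.862166 + -7.542960 − -0.018041 = 13.337247
step 3→4:
  ẍ = (ẋ'−ẋ)/dt = (-1.598574152−-1.687095250)/0.045361 = 1.951480
  θ̈ = (θ̇'−θ̇)/dt = (-0.112230561−-0.015203703)/0.045361 = -2.138993
  sinθ=-0.010140, cosθ=0.999949
  F = (M+m)·ẍ + m·l·cosθ·θ̈ − m·l·sinθ·θ̇² = 1.983182 + -0.736535 − -0.000001 = 1.246648
step 4→5:
  ẍ = (ẋ'−ẋ)/dt = (-0.989750435−-1.598574152)/0.045361 = 13.421744
  θ̈ = (θ̇'−θ̇)/dt = (-0.752208228−-0.112230561)/0.045361 = -14.108544
  sinθ=-0.010830, cosθ=0.999941
  F = (M+m)·ẍ + m·l·cosθ·θ̈ − m·l·sinθ·θ̇² = 13.639780 + -4.858062 − -0.000047 = 8.781765
step 5→6:
  ẍ = (ẋ'−ẋ)/dt = (-1.403202363−-0.989750435)/0.045361 = -9.114700
  θ̈ = (θ̇'−θ̇)/dt = (-0.328431182−-0.752208228)/0.045361 = 9.342321
  sinθ=-0.015920, cosθ=0.999873
  F = (M+m)·ẍ + m·l·cosθ·θ̈ − m·l·sinθ·θ̇² = -9.262769 + 3.216667 − -0.003102 = -6.043000
step 6→7:
  ẍ = (ẋ'−ẋ)/dt = (-1.944526236−-1.403202363)/0.045361 = -11.933685
  θ̈ = (θ̇'−θ̇)/dt = (0.212234475−-0.328431182)/0.045361 = 11.919174
  sinθ=-0.050021, cosθ=0.998748
  F = (M+m)·ẍ + m·l·cosθ·θ̈ − m·l·sinθ·θ̇² = -12.127547 + 4.099288 − -0.001858 = -8.026401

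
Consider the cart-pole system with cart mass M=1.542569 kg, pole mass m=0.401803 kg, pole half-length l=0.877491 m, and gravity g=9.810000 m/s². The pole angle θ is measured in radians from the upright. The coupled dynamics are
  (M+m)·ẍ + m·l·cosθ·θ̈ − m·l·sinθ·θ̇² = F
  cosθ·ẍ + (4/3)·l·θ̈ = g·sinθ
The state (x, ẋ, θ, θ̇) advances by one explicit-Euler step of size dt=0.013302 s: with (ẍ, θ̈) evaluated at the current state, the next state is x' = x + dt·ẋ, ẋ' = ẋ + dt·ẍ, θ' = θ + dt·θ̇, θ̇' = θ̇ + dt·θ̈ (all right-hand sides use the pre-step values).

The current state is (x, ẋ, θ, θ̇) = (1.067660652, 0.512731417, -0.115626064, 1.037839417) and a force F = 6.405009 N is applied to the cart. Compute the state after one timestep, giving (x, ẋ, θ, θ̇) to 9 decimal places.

(1.074481005, 0.566842805, -0.101820724, 0.979031273)

sinθ=-0.115368595, cosθ=0.993322751
temp = (F + m·l·θ̇²·sinθ)/(M+m) = (6.405009 + -0.043813079)/1.944372 = 3.271594078
θ̈ = (g·sinθ − cosθ·temp)/(l·(4/3 − m·cos²θ/(M+m))) = -4.421000134
ẍ = temp − m·l·θ̈·cosθ/(M+m) = 4.067913665
Euler: x'=1.067660652+0.013302·0.512731417=1.074481005, ẋ'=0.512731417+0.013302·4.067913665=0.566842805
       θ'=-0.115626064+0.013302·1.037839417=-0.101820724, θ̇'=1.037839417+0.013302·-4.421000134=0.979031273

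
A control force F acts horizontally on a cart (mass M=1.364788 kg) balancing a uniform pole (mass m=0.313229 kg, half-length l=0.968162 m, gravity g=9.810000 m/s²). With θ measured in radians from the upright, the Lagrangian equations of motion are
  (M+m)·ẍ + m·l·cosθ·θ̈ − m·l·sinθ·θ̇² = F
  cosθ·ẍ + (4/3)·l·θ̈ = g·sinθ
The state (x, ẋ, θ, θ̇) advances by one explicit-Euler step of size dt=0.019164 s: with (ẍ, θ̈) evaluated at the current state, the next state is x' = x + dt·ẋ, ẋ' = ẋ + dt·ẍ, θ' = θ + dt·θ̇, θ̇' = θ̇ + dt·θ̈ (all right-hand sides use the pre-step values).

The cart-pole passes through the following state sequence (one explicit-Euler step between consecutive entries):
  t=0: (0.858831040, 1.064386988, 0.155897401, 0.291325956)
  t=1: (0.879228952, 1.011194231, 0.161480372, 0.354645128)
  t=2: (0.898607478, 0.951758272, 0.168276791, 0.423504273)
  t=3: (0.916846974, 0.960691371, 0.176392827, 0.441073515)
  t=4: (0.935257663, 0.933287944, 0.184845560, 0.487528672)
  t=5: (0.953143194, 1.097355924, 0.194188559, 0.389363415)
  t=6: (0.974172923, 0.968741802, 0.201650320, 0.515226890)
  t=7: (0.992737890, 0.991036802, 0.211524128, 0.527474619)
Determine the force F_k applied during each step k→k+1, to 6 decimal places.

step 0→1:
  ẍ = (ẋ'−ẋ)/dt = (1.011194231−1.064386988)/0.019164 = -2.775660
  θ̈ = (θ̇'−θ̇)/dt = (0.354645128−0.291325956)/0.019164 = 3.304069
  sinθ=0.155267, cosθ=0.987873
  F = (M+m)·ẍ + m·l·cosθ·θ̈ − m·l·sinθ·θ̇² = -4.657605 + 0.989829 − 0.003996 = -3.671773
step 1→2:
  ẍ = (ẋ'−ẋ)/dt = (0.951758272−1.011194231)/0.019164 = -3.101438
  θ̈ = (θ̇'−θ̇)/dt = (0.423504273−0.354645128)/0.019164 = 3.593151
  sinθ=0.160779, cosθ=0.986990
  F = (M+m)·ẍ + m·l·cosθ·θ̈ − m·l·sinθ·θ̇² = -5.204266 + 1.075470 − 0.006132 = -4.134928
step 2→3:
  ẍ = (ẋ'−ẋ)/dt = (0.960691371−0.951758272)/0.019164 = 0.466140
  θ̈ = (θ̇'−θ̇)/dt = (0.441073515−0.423504273)/0.019164 = 0.916784
  sinθ=0.167484, cosθ=0.985875
  F = (M+m)·ẍ + m·l·cosθ·θ̈ − m·l·sinθ·θ̇² = 0.782190 + 0.274093 − 0.009110 = 1.047174
step 3→4:
  ẍ = (ẋ'−ẋ)/dt = (0.933287944−0.960691371)/0.019164 = -1.429943
  θ̈ = (θ̇'−θ̇)/dt = (0.487528672−0.441073515)/0.019164 = 2.424085
  sinθ=0.175480, cosθ=0.984483
  F = (M+m)·ẍ + m·l·cosθ·θ̈ − m·l·sinθ·θ̇² = -2.399469 + 0.723712 − 0.010353 = -1.686109
step 4→5:
  ẍ = (ẋ'−ẋ)/dt = (1.097355924−0.933287944)/0.019164 = 8.561260
  θ̈ = (θ̇'−θ̇)/dt = (0.389363415−0.487528672)/0.019164 = -5.122378
  sinθ=0.183795, cosθ=0.982965
  F = (M+m)·ẍ + m·l·cosθ·θ̈ − m·l·sinθ·θ̇² = 14.365939 + -1.526931 − 0.013248 = 12.825760
step 5→6:
  ẍ = (ẋ'−ẋ)/dt = (0.968741802−1.097355924)/0.019164 = -6.711236
  θ̈ = (θ̇'−θ̇)/dt = (0.515226890−0.389363415)/0.019164 = 6.567704
  sinθ=0.192970, cosθ=0.981205
  F = (M+m)·ẍ + m·l·cosθ·θ̈ − m·l·sinθ·θ̇² = -11.261568 + 1.954263 − 0.008872 = -9.316176
step 6→7:
  ẍ = (ẋ'−ẋ)/dt = (0.991036802−0.968741802)/0.019164 = 1.163379
  θ̈ = (θ̇'−θ̇)/dt = (0.527474619−0.515226890)/0.019164 = 0.639101
  sinθ=0.200286, cosθ=0.979737
  F = (M+m)·ẍ + m·l·cosθ·θ̈ − m·l·sinθ·θ̇² = 1.952170 + 0.189884 − 0.016123 = 2.125931

F_0 = -3.671773 N
F_1 = -4.134928 N
F_2 = 1.047174 N
F_3 = -1.686109 N
F_4 = 12.825760 N
F_5 = -9.316176 N
F_6 = 2.125931 N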